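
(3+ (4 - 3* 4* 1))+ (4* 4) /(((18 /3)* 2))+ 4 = 1 /3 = 0.33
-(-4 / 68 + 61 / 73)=-964 / 1241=-0.78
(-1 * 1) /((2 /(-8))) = 4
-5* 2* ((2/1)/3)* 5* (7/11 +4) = -1700/11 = -154.55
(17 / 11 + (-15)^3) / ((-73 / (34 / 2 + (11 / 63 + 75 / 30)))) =909.20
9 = 9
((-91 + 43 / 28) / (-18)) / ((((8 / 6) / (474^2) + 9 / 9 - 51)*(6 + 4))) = -9380223 / 943639088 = -0.01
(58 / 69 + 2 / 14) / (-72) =-475 / 34776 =-0.01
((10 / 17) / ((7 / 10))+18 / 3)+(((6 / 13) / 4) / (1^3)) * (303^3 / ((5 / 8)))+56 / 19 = 754762860214 / 146965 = 5135664.00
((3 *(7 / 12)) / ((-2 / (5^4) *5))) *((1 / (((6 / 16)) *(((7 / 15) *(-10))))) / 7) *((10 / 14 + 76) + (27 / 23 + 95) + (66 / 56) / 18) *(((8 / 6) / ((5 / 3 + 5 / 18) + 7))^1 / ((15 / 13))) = 199.50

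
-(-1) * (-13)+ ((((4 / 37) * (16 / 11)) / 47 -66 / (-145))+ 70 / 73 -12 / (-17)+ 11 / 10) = -9.78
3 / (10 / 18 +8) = 0.35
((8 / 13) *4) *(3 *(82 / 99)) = 2624 / 429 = 6.12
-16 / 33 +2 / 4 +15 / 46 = 259 / 759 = 0.34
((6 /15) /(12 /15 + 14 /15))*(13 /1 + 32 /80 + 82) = 1431 /65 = 22.02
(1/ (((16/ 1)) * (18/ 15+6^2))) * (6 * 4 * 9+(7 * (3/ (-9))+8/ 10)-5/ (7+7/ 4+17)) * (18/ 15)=331051/ 766320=0.43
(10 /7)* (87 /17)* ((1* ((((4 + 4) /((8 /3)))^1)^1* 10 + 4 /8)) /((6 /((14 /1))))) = 8845 /17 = 520.29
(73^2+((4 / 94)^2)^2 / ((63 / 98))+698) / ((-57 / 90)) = -2646885367070 / 278141817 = -9516.32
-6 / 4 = -3 / 2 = -1.50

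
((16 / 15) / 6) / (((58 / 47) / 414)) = 8648 / 145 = 59.64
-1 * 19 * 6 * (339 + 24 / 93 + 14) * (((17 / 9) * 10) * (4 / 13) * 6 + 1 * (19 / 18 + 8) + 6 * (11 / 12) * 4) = -3209880463 / 1209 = -2654987.98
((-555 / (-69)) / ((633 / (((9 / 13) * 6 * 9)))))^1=29970 / 63089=0.48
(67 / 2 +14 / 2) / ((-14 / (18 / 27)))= -27 / 14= -1.93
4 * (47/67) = 2.81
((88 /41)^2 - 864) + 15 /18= -8659435 /10086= -858.56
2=2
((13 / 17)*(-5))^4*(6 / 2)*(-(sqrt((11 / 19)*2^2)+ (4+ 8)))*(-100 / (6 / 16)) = 28561000000*sqrt(209) / 1586899+ 171366000000 / 83521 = 2311965.40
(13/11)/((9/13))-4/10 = 647/495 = 1.31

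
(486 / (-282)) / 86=-81 / 4042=-0.02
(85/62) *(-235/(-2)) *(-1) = -161.09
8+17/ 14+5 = 199/ 14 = 14.21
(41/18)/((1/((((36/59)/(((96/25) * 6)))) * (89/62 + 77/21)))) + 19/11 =70749703/34765632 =2.04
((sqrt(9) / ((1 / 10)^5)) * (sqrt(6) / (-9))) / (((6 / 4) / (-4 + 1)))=163299.32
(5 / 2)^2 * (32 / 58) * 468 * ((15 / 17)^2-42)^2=6641835829200 / 2422109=2742170.49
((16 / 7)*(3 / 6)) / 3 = 8 / 21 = 0.38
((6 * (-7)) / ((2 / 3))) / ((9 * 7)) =-1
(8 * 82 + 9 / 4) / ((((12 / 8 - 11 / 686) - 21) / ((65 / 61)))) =-58702735 / 1633336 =-35.94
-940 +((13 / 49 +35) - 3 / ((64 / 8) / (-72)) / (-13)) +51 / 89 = -51377384 / 56693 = -906.24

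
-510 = -510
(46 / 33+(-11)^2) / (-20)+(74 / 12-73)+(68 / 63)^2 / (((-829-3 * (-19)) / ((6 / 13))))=-53275884521 / 730269540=-72.95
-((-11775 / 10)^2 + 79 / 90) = -249571283 / 180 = -1386507.13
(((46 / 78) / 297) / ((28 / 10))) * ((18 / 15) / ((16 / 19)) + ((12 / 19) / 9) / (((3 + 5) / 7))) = 77947 / 73945872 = 0.00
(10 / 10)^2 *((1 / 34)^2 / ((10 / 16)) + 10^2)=144502 / 1445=100.00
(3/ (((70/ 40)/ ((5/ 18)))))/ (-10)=-1/ 21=-0.05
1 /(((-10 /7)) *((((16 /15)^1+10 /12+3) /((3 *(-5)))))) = 15 /7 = 2.14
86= 86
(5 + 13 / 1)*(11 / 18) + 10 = 21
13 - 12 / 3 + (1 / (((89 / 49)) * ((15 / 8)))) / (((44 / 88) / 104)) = 93551 / 1335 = 70.08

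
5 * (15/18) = 25/6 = 4.17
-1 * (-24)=24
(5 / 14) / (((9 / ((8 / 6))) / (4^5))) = 10240 / 189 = 54.18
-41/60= -0.68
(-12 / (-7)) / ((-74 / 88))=-528 / 259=-2.04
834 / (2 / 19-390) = -2.14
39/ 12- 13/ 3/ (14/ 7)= 13/ 12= 1.08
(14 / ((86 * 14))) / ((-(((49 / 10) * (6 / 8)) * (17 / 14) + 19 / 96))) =-240 / 96191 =-0.00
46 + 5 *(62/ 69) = 3484/ 69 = 50.49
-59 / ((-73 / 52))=3068 / 73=42.03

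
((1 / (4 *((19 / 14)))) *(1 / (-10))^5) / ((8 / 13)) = -91 / 30400000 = -0.00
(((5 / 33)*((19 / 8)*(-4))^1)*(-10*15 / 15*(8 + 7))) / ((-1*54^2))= -2375 / 32076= -0.07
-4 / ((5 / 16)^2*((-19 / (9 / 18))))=512 / 475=1.08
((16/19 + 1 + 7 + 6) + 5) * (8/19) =3016/361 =8.35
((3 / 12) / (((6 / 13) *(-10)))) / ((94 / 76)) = -247 / 5640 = -0.04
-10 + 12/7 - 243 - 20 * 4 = -331.29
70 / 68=35 / 34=1.03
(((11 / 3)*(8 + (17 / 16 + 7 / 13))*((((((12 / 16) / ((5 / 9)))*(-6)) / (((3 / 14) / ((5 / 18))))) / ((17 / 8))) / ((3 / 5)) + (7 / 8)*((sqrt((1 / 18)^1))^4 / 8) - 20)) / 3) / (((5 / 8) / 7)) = -1530487613809 / 412439040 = -3710.82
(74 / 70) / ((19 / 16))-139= -91843 / 665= -138.11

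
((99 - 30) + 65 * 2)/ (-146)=-199/ 146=-1.36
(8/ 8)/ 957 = 0.00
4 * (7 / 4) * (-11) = -77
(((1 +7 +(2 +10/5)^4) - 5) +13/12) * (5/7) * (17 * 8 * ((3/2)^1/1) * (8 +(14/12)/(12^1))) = 154661155/504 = 306867.37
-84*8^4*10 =-3440640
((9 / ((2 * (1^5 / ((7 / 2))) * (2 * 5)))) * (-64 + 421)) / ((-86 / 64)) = -89964 / 215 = -418.44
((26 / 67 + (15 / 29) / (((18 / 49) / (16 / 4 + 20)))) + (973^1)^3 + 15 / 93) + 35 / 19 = 1054208790502945 / 1144427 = 921167353.18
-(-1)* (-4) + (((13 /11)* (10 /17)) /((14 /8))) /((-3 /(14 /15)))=-6940 /1683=-4.12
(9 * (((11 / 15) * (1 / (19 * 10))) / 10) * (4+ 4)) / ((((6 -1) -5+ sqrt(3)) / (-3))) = -66 * sqrt(3) / 2375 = -0.05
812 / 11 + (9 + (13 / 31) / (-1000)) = 28240857 / 341000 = 82.82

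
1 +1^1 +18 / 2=11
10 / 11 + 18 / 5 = 248 / 55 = 4.51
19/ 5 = 3.80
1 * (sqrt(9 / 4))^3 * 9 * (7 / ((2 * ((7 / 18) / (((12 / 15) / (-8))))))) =-2187 / 80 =-27.34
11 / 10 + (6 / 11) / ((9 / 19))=743 / 330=2.25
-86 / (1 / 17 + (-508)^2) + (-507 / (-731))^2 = 1126915604579 / 2344289265129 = 0.48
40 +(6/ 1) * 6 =76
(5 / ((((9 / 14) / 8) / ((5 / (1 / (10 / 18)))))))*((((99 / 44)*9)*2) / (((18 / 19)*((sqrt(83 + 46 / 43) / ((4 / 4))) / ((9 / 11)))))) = 13300*sqrt(155445) / 7953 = 659.34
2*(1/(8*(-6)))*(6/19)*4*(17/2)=-17/38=-0.45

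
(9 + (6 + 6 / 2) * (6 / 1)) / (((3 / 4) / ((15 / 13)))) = 1260 / 13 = 96.92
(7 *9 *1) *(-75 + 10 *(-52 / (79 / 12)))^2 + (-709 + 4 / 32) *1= 74550168689 / 49928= 1493153.51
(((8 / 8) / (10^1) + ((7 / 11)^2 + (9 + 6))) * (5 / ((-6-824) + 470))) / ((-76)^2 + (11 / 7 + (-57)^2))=-131327 / 5504764320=-0.00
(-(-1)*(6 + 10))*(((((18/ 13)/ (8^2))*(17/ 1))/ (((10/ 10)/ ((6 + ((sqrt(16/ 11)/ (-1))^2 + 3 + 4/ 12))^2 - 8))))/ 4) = 250801/ 1573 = 159.44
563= 563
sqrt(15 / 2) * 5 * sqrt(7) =5 * sqrt(210) / 2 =36.23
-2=-2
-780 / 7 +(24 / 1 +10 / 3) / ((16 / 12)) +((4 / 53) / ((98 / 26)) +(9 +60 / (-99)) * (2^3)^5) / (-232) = -3172523054 / 2485329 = -1276.50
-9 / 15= -3 / 5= -0.60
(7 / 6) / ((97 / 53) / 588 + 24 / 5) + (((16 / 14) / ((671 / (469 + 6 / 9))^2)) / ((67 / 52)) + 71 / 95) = 192527829961135121 / 135123212754763695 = 1.42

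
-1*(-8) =8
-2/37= -0.05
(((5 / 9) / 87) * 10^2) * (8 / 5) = 800 / 783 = 1.02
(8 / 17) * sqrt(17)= 8 * sqrt(17) / 17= 1.94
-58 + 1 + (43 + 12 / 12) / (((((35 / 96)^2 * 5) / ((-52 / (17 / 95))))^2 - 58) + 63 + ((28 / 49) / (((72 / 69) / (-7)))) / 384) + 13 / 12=-233827142944556975 / 4964580752968524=-47.10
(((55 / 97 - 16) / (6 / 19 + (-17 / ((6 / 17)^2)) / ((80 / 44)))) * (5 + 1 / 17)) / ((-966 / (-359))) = 2450648880 / 6313062931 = 0.39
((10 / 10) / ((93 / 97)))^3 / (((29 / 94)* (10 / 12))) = 171582524 / 38877255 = 4.41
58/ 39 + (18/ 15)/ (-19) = 5276/ 3705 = 1.42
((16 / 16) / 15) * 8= 8 / 15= 0.53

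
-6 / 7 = -0.86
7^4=2401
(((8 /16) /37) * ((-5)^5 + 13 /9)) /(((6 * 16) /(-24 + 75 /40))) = 103663 /10656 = 9.73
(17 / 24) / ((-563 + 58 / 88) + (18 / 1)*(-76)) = -187 / 509610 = -0.00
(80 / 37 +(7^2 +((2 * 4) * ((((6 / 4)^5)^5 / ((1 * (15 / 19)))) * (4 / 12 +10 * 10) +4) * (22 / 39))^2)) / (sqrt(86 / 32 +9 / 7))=1297794971907300780397318089301093 * sqrt(3115) / 688384026624393216000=105221461171305.05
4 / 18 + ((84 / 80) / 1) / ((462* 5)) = 0.22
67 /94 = 0.71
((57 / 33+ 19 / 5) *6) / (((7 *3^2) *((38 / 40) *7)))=128 / 1617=0.08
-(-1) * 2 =2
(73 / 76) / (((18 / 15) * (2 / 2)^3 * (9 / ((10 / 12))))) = 1825 / 24624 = 0.07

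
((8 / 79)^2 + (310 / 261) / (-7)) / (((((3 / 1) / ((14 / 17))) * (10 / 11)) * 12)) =-9997801 / 2492218530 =-0.00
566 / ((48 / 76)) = 5377 / 6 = 896.17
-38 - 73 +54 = -57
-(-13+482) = -469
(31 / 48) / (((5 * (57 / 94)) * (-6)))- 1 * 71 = -2915297 / 41040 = -71.04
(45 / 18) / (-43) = -5 / 86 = -0.06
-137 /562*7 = -959 /562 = -1.71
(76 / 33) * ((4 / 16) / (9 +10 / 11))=19 / 327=0.06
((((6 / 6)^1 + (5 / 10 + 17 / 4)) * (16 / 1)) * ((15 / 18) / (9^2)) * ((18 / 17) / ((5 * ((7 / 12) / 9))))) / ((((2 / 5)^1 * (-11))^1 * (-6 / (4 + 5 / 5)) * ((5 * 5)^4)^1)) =92 / 61359375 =0.00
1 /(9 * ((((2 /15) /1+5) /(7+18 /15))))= 41 /231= 0.18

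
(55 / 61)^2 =3025 / 3721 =0.81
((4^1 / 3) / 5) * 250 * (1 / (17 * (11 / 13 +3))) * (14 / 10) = 364 / 255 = 1.43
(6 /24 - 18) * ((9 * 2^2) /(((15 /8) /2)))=-3408 /5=-681.60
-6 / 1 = -6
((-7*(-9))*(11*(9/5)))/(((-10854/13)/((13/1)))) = -13013/670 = -19.42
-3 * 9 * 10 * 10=-2700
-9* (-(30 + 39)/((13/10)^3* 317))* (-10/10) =-621000/696449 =-0.89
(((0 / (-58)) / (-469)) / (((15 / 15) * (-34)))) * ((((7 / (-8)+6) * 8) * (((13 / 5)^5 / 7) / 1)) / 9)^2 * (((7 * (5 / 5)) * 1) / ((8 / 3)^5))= 0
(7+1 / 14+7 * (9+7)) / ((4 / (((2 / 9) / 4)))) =1667 / 1008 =1.65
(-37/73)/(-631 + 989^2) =-37/71356770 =-0.00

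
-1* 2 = -2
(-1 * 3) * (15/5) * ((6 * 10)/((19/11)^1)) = -5940/19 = -312.63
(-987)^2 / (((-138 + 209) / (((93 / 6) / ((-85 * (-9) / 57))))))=191261847 / 12070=15846.05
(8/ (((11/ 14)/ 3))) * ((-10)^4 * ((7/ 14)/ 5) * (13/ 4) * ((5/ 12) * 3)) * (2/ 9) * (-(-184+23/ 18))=136045000/ 27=5038703.70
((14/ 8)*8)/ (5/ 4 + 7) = 1.70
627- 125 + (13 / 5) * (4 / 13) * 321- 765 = -31 / 5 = -6.20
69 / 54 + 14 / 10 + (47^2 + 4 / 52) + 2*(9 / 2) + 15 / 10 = 1300019 / 585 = 2222.25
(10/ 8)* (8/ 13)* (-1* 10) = -100/ 13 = -7.69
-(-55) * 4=220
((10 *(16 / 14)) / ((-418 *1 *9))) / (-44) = 10 / 144837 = 0.00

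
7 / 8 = 0.88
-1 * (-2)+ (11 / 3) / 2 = 23 / 6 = 3.83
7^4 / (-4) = -2401 / 4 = -600.25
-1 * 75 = -75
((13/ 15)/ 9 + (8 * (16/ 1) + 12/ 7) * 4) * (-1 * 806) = -395271266/ 945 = -418276.47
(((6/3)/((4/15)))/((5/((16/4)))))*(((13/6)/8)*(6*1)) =39/4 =9.75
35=35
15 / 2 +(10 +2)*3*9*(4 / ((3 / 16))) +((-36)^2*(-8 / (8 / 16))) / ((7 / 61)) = -2432919 / 14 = -173779.93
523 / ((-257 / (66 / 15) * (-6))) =5753 / 3855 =1.49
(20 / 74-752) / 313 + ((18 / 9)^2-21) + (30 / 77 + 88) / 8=-29794685 / 3566948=-8.35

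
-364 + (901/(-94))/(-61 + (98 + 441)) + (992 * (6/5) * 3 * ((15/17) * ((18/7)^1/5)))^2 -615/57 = 793602884812167333/302233974700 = 2625789.79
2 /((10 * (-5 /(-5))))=1 /5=0.20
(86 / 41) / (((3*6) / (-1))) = -43 / 369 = -0.12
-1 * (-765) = 765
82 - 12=70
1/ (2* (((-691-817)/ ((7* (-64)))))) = 56/ 377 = 0.15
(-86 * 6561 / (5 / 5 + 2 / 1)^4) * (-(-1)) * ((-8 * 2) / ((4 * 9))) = 3096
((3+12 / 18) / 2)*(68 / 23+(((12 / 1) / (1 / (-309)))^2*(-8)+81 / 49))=-1363596949319 / 6762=-201655863.55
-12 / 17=-0.71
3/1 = 3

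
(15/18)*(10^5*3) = 250000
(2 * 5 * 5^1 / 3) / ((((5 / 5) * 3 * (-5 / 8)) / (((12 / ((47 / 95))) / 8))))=-3800 / 141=-26.95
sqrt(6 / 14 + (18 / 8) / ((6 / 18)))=sqrt(1407) / 14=2.68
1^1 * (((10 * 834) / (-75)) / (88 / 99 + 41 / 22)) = -110088 / 2725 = -40.40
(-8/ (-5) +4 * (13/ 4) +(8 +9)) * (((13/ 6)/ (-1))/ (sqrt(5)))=-1027 * sqrt(5)/ 75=-30.62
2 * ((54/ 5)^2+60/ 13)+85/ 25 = 79921/ 325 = 245.91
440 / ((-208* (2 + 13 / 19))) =-0.79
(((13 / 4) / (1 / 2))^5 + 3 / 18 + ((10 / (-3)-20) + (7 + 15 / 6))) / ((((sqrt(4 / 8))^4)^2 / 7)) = 7787969 / 6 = 1297994.83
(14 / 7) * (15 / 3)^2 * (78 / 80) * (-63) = -12285 / 4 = -3071.25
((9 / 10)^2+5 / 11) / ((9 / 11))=1391 / 900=1.55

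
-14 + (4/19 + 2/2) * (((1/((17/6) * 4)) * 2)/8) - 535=-1418547/2584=-548.97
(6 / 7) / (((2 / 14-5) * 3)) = -1 / 17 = -0.06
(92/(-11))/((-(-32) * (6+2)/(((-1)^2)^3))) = -23/704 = -0.03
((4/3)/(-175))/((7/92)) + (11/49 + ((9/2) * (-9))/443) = 107227/3256050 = 0.03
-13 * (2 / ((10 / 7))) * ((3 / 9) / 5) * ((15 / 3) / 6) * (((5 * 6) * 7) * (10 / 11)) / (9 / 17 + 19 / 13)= -96.95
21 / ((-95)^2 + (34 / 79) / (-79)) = 43687 / 18774997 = 0.00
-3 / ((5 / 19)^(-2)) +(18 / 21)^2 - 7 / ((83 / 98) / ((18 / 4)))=-53832300 / 1468187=-36.67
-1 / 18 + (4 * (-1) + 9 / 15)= -311 / 90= -3.46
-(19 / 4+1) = -23 / 4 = -5.75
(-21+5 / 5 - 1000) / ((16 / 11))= -2805 / 4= -701.25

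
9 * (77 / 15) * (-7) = -1617 / 5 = -323.40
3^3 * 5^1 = 135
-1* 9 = -9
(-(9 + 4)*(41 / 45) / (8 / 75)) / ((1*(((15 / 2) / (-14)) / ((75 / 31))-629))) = 93275 / 528546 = 0.18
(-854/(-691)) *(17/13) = 14518/8983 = 1.62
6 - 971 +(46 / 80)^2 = -1543471 / 1600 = -964.67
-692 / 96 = -173 / 24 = -7.21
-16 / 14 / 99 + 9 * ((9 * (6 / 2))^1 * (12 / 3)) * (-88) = -85536.01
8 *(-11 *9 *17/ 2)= -6732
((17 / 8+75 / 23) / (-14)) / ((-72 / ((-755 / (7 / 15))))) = -3741025 / 432768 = -8.64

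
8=8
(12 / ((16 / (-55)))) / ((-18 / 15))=275 / 8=34.38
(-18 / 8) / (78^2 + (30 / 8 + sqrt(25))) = -9 / 24371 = -0.00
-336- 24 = -360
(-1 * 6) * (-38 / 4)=57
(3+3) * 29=174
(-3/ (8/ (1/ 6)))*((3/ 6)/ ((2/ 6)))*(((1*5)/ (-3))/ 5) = 1/ 32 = 0.03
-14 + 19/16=-205/16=-12.81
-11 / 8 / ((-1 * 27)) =11 / 216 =0.05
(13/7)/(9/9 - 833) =-1/448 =-0.00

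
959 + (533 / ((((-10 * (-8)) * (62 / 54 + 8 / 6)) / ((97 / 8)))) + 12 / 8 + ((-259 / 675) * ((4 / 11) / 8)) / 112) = 63234508079 / 63676800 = 993.05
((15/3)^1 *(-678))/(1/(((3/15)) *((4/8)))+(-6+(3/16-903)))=54240/14381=3.77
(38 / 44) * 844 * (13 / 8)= 52117 / 44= 1184.48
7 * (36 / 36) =7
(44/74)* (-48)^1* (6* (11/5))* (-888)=1672704/5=334540.80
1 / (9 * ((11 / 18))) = 2 / 11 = 0.18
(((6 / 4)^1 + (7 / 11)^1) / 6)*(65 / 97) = 3055 / 12804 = 0.24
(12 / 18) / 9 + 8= 218 / 27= 8.07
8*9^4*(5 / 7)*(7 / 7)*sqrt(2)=262440*sqrt(2) / 7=53020.89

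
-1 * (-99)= 99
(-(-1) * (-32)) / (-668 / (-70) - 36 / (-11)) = -6160 / 2467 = -2.50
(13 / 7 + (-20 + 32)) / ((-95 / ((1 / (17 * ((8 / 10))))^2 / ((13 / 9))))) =-4365 / 7994896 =-0.00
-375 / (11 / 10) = -3750 / 11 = -340.91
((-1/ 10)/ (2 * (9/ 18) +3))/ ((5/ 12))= -3/ 50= -0.06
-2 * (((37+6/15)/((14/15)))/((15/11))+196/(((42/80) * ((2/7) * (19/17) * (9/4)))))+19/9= -19676536/17955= -1095.88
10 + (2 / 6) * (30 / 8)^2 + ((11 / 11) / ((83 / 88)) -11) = 4.75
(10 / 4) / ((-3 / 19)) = -95 / 6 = -15.83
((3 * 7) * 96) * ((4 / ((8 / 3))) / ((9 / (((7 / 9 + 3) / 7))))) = 544 / 3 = 181.33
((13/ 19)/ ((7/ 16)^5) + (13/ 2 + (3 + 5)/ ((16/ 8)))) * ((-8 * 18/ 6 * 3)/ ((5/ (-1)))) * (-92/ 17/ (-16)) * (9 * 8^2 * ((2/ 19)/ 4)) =2025094055904/ 515722795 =3926.71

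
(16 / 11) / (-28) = -4 / 77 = -0.05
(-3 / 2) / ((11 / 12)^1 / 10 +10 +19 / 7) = -1260 / 10757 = -0.12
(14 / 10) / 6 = 7 / 30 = 0.23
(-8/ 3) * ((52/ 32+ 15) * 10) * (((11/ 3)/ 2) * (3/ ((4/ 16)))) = -29260/ 3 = -9753.33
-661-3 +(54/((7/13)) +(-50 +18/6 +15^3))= 19350/7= 2764.29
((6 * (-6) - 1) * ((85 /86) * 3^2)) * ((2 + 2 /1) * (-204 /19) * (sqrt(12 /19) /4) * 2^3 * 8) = 369550080 * sqrt(57) /15523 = 179736.00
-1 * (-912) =912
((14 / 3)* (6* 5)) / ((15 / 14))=392 / 3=130.67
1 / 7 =0.14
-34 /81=-0.42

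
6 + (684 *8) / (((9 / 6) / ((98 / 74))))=178974 / 37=4837.14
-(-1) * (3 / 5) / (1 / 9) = 5.40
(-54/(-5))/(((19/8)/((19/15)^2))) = 912/125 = 7.30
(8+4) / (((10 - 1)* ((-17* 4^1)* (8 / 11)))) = -11 / 408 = -0.03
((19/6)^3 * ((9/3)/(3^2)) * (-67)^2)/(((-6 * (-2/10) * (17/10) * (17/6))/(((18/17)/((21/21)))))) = 769751275/88434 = 8704.25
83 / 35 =2.37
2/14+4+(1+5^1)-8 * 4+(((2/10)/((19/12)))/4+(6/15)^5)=-9066994/415625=-21.82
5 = 5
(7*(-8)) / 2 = -28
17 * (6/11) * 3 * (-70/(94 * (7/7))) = -10710/517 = -20.72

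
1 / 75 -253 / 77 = -1718 / 525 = -3.27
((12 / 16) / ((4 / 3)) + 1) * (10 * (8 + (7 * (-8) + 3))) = -5625 / 8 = -703.12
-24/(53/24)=-576/53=-10.87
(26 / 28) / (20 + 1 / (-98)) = 91 / 1959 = 0.05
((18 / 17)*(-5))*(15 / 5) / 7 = -270 / 119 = -2.27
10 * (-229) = -2290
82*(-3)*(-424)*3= 312912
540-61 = 479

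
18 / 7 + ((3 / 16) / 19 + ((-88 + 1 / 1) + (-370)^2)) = 291143557 / 2128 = 136815.58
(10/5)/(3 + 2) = 2/5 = 0.40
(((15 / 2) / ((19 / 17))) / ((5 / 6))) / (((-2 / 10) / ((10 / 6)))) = -1275 / 19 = -67.11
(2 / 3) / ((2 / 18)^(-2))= 0.01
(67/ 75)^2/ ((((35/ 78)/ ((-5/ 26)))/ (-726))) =1086338/ 4375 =248.31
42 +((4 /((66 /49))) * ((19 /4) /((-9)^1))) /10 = 248549 /5940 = 41.84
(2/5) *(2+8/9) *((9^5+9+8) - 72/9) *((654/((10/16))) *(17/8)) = 151749137.28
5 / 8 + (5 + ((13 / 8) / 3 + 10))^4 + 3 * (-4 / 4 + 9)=19365048625 / 331776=58367.84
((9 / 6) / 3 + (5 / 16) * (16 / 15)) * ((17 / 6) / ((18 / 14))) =595 / 324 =1.84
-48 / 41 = -1.17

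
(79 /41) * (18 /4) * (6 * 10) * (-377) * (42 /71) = -337739220 /2911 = -116021.72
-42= -42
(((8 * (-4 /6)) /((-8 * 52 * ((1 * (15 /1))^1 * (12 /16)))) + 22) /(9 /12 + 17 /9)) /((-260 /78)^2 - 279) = -0.03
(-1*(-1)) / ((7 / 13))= 13 / 7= 1.86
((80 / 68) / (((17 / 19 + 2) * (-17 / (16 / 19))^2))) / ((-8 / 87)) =-11136 / 1026817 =-0.01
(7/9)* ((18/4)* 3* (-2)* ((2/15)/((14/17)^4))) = -83521/13720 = -6.09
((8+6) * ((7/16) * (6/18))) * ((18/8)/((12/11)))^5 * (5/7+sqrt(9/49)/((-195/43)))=12875544297/272629760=47.23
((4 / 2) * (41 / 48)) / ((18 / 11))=1.04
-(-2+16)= -14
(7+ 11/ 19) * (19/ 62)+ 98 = 3110/ 31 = 100.32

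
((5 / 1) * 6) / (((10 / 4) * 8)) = 3 / 2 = 1.50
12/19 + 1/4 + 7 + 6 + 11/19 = 1099/76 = 14.46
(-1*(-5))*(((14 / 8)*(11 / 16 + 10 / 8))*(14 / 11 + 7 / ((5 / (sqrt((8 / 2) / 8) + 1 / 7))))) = 1519*sqrt(2) / 128 + 17577 / 704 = 41.75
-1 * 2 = -2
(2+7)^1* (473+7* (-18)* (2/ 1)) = 1989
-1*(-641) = 641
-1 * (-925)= 925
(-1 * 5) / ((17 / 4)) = -20 / 17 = -1.18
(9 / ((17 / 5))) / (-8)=-45 / 136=-0.33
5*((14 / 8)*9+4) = 395 / 4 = 98.75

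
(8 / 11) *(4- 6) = -1.45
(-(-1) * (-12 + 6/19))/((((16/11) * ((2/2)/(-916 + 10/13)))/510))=1852250895/494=3749495.74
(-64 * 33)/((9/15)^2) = -17600/3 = -5866.67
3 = 3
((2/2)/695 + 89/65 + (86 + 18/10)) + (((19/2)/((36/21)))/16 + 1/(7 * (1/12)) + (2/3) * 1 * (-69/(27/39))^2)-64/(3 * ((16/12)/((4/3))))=1462744489289/218574720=6692.19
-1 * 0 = 0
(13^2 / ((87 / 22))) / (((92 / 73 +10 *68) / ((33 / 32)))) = 1492777 / 23075648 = 0.06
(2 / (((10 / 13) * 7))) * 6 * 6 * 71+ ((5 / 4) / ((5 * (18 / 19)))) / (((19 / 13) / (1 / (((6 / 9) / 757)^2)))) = 261800591 / 1120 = 233750.53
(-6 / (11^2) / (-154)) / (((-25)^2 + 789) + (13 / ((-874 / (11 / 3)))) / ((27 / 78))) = 35397 / 155425513859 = 0.00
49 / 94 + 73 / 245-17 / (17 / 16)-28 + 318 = 6329087 / 23030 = 274.82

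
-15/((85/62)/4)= -43.76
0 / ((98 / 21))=0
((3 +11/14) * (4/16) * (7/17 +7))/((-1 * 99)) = -53/748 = -0.07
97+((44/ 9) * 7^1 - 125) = 56/ 9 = 6.22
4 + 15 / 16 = 79 / 16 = 4.94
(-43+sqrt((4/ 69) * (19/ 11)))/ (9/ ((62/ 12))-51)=1333/ 1527-62 * sqrt(14421)/ 1158993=0.87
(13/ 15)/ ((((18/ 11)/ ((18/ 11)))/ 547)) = 7111/ 15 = 474.07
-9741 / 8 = -1217.62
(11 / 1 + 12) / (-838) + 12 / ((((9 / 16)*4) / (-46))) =-616837 / 2514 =-245.36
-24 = -24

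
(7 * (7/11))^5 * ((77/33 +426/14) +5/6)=56938939477/966306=58924.34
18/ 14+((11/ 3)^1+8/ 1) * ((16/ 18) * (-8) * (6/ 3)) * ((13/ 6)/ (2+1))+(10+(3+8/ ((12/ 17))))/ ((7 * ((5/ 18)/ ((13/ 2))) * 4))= -98.21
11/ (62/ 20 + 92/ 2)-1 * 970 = -476160/ 491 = -969.78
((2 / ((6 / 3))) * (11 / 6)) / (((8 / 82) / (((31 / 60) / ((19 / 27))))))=13.80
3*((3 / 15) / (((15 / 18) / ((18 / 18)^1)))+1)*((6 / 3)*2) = 372 / 25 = 14.88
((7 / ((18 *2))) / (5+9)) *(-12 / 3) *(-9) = 1 / 2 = 0.50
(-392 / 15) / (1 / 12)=-1568 / 5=-313.60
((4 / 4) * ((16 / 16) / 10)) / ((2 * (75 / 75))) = 1 / 20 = 0.05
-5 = -5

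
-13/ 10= -1.30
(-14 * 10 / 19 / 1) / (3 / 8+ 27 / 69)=-25760 / 2679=-9.62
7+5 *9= 52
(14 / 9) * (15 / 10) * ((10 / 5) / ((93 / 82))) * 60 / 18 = 11480 / 837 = 13.72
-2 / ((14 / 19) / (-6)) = 114 / 7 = 16.29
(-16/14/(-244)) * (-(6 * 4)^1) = -48/427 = -0.11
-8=-8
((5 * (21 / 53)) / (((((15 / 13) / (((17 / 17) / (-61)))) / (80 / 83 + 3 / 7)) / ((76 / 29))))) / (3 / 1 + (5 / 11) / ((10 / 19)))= -17584424 / 661455635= -0.03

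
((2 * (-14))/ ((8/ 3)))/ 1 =-21/ 2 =-10.50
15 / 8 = 1.88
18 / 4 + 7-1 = 21 / 2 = 10.50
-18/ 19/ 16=-9/ 152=-0.06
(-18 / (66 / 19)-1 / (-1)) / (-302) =23 / 1661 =0.01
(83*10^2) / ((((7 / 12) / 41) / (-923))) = -3769162800 / 7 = -538451828.57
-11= -11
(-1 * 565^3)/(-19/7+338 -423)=1262534875/614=2056245.72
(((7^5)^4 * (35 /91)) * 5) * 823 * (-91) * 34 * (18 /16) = -439572104121893992983956.30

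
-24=-24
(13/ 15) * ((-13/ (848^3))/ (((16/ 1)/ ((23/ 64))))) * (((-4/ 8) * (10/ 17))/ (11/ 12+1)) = 169/ 2653850435584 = 0.00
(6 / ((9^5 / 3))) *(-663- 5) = -1336 / 6561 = -0.20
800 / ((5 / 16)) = 2560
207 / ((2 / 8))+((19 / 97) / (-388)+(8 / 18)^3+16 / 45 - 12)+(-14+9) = 111316341941 / 137183220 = 811.44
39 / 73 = 0.53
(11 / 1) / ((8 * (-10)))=-11 / 80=-0.14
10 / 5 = 2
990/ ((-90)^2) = 11/ 90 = 0.12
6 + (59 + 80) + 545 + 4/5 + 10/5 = 3464/5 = 692.80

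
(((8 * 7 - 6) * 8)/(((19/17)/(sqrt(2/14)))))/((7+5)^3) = 425 * sqrt(7)/14364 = 0.08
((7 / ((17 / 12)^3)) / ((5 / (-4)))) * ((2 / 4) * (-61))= 1475712 / 24565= 60.07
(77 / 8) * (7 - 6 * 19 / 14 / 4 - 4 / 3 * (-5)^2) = -26213 / 96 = -273.05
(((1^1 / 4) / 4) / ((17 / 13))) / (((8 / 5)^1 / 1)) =65 / 2176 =0.03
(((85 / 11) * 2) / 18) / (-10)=-17 / 198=-0.09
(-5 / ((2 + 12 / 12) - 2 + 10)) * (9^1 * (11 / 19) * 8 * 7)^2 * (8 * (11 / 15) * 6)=-491774976 / 361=-1362257.55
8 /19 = 0.42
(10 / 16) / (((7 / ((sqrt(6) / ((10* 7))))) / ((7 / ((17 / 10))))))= 5* sqrt(6) / 952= 0.01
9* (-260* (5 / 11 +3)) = -88920 / 11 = -8083.64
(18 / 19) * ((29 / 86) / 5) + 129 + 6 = 551736 / 4085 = 135.06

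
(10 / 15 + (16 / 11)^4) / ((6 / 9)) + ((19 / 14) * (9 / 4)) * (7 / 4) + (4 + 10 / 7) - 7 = 11.49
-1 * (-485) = 485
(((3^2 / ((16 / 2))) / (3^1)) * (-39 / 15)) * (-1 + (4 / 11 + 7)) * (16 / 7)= -156 / 11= -14.18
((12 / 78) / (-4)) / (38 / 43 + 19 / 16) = -344 / 18525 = -0.02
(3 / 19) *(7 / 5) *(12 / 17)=252 / 1615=0.16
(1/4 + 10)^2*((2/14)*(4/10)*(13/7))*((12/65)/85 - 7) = -64992503/833000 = -78.02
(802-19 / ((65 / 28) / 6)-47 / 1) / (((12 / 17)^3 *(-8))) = -225423179 / 898560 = -250.87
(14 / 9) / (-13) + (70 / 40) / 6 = 161 / 936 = 0.17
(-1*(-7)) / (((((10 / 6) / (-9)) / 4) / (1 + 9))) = -1512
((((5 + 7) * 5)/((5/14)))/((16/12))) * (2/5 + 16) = 10332/5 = 2066.40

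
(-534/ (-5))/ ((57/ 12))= 2136/ 95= 22.48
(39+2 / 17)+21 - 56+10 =240 / 17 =14.12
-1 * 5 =-5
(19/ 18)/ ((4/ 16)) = 38/ 9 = 4.22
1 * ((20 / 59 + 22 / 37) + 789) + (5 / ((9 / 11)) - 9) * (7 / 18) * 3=786.56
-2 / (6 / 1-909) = 2 / 903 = 0.00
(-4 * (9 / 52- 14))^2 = 516961 / 169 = 3058.94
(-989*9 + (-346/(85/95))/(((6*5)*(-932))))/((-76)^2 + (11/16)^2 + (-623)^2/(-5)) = 135386135872/1092845512737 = 0.12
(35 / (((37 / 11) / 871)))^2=112449562225 / 1369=82139928.58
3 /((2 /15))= 45 /2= 22.50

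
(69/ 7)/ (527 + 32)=69/ 3913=0.02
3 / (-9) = -1 / 3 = -0.33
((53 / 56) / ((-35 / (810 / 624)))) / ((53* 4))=-0.00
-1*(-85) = 85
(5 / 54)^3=125 / 157464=0.00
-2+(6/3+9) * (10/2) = 53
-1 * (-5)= 5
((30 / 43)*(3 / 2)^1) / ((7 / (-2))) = -90 / 301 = -0.30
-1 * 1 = -1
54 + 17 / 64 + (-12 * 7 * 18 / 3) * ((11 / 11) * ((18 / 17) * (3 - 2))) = -521567 / 1088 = -479.38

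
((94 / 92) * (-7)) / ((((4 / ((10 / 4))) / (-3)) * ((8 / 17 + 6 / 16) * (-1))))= -16779 / 1058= -15.86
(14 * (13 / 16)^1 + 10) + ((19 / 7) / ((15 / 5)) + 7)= 4919 / 168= 29.28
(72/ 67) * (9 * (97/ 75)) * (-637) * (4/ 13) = -4106592/ 1675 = -2451.70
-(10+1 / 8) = -81 / 8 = -10.12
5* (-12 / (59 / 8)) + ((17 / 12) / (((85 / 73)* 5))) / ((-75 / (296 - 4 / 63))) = -190174927 / 20908125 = -9.10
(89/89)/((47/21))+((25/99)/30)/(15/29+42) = 0.45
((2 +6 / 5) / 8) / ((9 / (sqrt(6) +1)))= 2 / 45 +2 * sqrt(6) / 45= 0.15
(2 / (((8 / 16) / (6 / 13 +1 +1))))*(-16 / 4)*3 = -1536 / 13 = -118.15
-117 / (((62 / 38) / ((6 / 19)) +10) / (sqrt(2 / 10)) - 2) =-63882* sqrt(5) / 41261 - 8424 / 41261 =-3.67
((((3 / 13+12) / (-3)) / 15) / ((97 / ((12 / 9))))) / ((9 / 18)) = -424 / 56745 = -0.01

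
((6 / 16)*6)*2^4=36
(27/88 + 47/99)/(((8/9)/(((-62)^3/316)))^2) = 4944283006851/8787328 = 562660.57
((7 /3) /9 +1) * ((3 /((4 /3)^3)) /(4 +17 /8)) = 51 /196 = 0.26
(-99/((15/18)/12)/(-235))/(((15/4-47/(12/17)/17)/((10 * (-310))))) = 5303232/47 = 112834.72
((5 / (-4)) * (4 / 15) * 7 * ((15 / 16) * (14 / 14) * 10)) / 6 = -175 / 48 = -3.65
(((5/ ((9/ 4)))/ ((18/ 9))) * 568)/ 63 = 10.02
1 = 1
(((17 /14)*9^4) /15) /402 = 12393 /9380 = 1.32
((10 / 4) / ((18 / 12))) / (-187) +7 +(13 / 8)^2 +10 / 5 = 417625 / 35904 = 11.63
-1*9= -9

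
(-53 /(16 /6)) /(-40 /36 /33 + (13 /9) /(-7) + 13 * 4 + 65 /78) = -330561 /874732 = -0.38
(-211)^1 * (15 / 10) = -633 / 2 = -316.50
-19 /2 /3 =-19 /6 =-3.17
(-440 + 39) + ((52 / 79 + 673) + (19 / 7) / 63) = 9500641 / 34839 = 272.70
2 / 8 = 1 / 4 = 0.25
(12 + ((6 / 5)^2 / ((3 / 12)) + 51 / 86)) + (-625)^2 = 839883209 / 2150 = 390643.35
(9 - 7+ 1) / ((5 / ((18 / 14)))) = 27 / 35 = 0.77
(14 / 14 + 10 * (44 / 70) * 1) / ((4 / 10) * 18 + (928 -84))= 255 / 29792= 0.01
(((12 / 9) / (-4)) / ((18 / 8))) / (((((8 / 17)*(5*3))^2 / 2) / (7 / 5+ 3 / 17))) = -1139 / 121500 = -0.01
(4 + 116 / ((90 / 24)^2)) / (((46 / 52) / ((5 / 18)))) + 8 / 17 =683596 / 158355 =4.32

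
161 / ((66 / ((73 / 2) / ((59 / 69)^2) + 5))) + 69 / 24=125762965 / 918984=136.85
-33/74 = -0.45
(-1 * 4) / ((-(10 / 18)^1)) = 36 / 5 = 7.20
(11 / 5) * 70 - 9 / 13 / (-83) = 166175 / 1079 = 154.01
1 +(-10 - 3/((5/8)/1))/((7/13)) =-927/35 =-26.49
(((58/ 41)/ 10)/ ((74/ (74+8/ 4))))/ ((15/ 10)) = 2204/ 22755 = 0.10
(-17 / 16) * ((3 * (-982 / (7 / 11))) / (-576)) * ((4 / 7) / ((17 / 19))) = -102619 / 18816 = -5.45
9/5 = 1.80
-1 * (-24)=24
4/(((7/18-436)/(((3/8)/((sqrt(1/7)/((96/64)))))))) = -81*sqrt(7)/15682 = -0.01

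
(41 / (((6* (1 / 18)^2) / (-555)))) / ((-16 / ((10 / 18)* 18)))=3071925 / 4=767981.25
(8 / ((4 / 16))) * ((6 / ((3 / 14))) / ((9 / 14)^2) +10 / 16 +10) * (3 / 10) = 752.43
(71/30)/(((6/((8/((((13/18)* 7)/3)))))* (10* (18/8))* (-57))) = -568/389025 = -0.00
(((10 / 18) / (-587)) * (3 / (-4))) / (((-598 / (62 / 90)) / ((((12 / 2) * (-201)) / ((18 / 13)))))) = 2077 / 2916216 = 0.00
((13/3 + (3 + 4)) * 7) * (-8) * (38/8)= -9044/3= -3014.67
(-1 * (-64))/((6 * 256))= 1/24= 0.04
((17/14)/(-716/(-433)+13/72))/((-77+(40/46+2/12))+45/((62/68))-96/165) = -62350908840/2560792588837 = -0.02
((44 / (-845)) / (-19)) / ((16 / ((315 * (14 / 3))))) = 1617 / 6422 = 0.25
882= 882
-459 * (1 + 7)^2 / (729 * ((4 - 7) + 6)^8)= -1088 / 177147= -0.01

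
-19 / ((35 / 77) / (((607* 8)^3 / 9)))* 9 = -4786436657868.80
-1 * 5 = -5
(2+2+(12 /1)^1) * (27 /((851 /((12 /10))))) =2592 /4255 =0.61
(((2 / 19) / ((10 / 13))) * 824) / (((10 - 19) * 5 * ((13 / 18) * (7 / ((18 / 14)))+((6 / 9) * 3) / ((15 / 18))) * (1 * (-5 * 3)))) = 64272 / 2436275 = 0.03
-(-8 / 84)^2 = -4 / 441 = -0.01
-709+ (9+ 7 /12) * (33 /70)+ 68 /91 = -703.73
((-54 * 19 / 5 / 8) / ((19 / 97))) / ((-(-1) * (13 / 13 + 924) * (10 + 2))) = -0.01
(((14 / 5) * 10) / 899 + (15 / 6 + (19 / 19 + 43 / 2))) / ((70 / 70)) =25.03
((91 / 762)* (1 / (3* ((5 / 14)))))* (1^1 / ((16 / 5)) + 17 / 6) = 96187 / 274320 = 0.35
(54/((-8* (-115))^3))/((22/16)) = 27/535348000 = 0.00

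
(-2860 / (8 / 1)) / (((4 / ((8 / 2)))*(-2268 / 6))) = 0.95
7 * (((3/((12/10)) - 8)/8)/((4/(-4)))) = 77/16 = 4.81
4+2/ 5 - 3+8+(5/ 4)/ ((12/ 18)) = 451/ 40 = 11.28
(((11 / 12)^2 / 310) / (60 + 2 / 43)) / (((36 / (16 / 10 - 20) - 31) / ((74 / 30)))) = -4427753 / 1310511657600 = -0.00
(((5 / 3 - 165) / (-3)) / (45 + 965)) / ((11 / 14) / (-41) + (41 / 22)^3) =149742824 / 17927082567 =0.01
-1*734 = -734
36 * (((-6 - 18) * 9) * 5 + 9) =-38556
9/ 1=9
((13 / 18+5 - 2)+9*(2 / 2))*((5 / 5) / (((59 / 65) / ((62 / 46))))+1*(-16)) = -4510613 / 24426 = -184.66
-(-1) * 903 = 903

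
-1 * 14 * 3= -42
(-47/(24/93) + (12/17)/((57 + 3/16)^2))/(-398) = 6912400483/15105771600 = 0.46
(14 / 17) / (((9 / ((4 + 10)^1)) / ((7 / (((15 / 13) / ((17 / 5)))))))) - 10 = 11086 / 675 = 16.42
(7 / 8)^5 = 16807 / 32768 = 0.51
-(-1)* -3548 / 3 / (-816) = 887 / 612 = 1.45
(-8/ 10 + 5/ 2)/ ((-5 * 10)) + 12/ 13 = 5779/ 6500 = 0.89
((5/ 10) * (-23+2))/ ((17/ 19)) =-399/ 34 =-11.74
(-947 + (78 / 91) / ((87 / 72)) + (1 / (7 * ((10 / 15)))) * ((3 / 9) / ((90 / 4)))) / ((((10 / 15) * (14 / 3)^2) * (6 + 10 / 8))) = -12966504 / 1442315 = -8.99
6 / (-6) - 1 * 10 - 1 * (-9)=-2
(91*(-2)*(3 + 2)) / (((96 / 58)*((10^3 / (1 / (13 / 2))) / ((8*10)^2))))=-1624 / 3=-541.33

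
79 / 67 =1.18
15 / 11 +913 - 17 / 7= 70219 / 77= 911.94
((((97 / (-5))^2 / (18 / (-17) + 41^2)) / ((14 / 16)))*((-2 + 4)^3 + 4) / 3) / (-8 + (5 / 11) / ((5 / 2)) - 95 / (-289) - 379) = -8135849392 / 3070288843125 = -0.00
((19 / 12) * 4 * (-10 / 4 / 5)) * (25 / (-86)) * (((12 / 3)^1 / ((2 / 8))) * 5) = 9500 / 129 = 73.64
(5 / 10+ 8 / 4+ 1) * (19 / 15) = 133 / 30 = 4.43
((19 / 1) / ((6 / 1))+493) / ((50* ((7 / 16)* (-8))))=-2977 / 1050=-2.84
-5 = -5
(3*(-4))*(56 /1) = -672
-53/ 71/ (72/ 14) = -371/ 2556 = -0.15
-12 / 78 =-2 / 13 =-0.15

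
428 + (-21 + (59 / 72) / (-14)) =410197 / 1008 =406.94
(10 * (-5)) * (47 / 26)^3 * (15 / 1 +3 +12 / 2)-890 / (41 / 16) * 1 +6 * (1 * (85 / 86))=-28778289755 / 3873311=-7429.89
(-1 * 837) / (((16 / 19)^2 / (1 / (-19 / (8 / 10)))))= 15903 / 320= 49.70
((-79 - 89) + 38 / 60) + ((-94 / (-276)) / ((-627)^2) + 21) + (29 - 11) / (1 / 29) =50946963179 / 135629505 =375.63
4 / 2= 2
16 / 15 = 1.07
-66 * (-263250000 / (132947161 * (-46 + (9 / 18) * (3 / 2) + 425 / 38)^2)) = 586872000000 / 5211311797411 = 0.11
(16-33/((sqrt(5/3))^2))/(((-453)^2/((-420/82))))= 266/2804523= 0.00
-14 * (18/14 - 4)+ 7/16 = 615/16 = 38.44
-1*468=-468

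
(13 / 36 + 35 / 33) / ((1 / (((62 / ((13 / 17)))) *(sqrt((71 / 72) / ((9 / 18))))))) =296701 *sqrt(71) / 15444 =161.88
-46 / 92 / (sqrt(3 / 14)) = -sqrt(42) / 6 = -1.08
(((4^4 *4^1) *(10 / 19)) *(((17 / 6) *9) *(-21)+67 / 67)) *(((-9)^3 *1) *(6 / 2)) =11970063360 / 19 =630003334.74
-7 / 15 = -0.47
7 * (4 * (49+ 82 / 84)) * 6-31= 8365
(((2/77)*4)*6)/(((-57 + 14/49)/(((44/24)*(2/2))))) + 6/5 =2342/1985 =1.18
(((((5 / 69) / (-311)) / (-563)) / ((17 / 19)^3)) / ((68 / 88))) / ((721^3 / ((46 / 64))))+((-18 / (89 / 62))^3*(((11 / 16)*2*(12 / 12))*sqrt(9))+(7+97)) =-1489150762162438347298696082875 / 185473351982240749879606896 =-8028.92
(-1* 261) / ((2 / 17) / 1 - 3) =4437 / 49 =90.55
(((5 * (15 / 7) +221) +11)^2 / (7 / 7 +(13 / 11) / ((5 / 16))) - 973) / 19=146224004 / 244853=597.19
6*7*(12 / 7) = 72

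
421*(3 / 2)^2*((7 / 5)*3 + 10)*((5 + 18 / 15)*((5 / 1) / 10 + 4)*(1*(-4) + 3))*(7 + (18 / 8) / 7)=-3077308341 / 1120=-2747596.73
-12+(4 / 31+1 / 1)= -337 / 31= -10.87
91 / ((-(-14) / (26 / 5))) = 169 / 5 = 33.80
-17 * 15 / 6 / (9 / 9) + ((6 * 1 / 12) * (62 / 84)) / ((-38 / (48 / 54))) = -305297 / 7182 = -42.51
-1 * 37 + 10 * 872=8683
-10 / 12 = -5 / 6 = -0.83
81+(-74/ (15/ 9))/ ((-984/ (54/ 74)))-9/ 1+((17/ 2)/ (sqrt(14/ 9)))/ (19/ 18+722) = 459*sqrt(14)/ 182210+59067/ 820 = 72.04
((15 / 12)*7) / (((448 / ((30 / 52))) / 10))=375 / 3328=0.11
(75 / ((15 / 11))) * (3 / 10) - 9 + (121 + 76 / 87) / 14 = 9869 / 609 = 16.21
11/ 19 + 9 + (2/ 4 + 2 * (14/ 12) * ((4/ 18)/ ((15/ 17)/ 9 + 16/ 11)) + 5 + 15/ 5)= 5484877/ 297882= 18.41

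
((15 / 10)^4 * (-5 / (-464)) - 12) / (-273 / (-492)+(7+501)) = -1212001 / 51598656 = -0.02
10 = 10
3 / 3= 1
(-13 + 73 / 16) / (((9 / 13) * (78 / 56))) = -35 / 4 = -8.75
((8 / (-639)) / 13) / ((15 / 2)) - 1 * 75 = -9345391 / 124605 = -75.00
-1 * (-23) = 23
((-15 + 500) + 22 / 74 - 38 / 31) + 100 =669930 / 1147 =584.07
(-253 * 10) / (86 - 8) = -1265 / 39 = -32.44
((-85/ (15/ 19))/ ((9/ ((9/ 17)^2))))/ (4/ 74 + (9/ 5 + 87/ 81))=-284715/ 248642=-1.15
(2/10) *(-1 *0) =0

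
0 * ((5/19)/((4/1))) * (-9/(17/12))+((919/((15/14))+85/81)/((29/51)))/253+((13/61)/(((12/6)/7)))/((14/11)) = 1584344221/241680780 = 6.56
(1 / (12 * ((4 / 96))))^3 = 8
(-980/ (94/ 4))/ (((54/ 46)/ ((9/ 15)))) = -9016/ 423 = -21.31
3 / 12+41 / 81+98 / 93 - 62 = -604549 / 10044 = -60.19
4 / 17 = 0.24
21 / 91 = 3 / 13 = 0.23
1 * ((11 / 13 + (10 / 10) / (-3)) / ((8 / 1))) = 5 / 78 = 0.06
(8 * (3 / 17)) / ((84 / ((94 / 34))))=94 / 2023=0.05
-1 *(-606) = 606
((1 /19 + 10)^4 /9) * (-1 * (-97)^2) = -12522093363649 /1172889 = -10676281.70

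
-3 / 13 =-0.23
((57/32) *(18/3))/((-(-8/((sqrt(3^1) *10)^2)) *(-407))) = -12825/13024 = -0.98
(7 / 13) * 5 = 35 / 13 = 2.69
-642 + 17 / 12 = -7687 / 12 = -640.58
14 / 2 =7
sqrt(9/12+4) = 2.18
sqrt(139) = 11.79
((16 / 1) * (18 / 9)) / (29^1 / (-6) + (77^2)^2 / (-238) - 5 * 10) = -1632 / 7535591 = -0.00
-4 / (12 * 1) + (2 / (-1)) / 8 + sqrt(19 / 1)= -7 / 12 + sqrt(19)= 3.78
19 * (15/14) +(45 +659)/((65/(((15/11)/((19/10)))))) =28.13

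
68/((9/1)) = 68/9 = 7.56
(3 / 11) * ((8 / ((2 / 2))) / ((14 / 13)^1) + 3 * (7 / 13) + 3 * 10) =969 / 91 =10.65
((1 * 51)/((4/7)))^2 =7965.56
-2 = -2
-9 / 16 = -0.56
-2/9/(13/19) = -38/117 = -0.32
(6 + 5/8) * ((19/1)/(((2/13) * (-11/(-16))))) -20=1170.09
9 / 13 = 0.69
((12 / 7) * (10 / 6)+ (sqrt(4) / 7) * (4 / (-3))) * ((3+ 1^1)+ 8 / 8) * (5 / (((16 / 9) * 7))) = 975 / 196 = 4.97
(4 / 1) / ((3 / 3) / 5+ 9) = 10 / 23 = 0.43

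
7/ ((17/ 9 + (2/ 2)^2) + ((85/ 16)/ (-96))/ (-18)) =2.42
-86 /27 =-3.19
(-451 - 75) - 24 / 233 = -122582 / 233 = -526.10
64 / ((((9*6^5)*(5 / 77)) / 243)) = 3.42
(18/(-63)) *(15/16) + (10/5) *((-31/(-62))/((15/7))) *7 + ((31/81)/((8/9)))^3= 40218173/13063680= 3.08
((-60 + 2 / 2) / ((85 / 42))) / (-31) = 2478 / 2635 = 0.94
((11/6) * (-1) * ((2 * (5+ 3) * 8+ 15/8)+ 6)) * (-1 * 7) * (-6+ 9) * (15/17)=1255485/272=4615.75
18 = 18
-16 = -16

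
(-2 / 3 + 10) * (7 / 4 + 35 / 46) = 539 / 23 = 23.43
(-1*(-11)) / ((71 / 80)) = 880 / 71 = 12.39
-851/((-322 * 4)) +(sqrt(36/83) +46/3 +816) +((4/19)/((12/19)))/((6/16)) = 6 * sqrt(83)/83 +419773/504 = 833.54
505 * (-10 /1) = -5050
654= 654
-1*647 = -647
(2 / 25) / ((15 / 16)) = 32 / 375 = 0.09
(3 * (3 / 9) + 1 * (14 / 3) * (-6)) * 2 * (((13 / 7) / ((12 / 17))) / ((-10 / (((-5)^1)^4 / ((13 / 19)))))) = 363375 / 28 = 12977.68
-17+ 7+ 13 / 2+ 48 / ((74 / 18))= 605 / 74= 8.18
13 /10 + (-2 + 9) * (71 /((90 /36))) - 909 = -708.90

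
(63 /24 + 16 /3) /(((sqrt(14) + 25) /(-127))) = -606425 /14664 + 24257 * sqrt(14) /14664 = -35.17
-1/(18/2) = -1/9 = -0.11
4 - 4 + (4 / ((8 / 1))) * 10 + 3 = 8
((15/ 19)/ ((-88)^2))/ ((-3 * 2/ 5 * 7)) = -25/ 2059904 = -0.00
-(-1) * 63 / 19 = 63 / 19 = 3.32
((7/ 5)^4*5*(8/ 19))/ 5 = 19208/ 11875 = 1.62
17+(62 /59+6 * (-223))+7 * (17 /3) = -226610 /177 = -1280.28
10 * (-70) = -700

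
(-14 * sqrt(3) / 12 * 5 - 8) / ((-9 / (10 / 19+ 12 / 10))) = 1312 / 855+ 574 * sqrt(3) / 513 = 3.47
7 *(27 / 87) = 63 / 29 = 2.17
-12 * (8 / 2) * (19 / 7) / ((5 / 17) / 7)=-15504 / 5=-3100.80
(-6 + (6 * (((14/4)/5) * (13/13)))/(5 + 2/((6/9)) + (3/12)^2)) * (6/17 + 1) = -7.41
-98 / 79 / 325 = -98 / 25675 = -0.00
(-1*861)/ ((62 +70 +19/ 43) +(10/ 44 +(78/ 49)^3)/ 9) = -862432347546/ 133136409617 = -6.48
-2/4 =-1/2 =-0.50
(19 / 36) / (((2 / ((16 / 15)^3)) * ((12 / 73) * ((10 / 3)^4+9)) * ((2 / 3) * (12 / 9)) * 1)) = 22192 / 1341125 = 0.02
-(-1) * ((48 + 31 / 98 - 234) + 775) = 57753 / 98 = 589.32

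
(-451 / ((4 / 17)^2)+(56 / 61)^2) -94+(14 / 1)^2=-478868571 / 59536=-8043.34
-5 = -5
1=1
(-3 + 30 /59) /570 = -49 /11210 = -0.00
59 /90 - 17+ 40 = 2129 /90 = 23.66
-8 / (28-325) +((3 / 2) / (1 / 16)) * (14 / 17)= 99928 / 5049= 19.79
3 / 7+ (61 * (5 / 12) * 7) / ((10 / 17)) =302.89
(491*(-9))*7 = -30933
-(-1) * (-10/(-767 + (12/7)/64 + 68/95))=0.01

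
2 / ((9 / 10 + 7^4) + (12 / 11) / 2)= 220 / 264269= 0.00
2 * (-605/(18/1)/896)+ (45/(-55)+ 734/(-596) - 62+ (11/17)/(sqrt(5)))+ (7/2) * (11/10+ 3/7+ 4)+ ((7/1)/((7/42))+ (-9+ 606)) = 11 * sqrt(5)/85+ 39269066633/66084480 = 594.51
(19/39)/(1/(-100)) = -1900/39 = -48.72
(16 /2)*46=368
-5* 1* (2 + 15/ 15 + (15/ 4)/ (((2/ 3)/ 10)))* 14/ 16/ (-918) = 2765/ 9792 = 0.28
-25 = -25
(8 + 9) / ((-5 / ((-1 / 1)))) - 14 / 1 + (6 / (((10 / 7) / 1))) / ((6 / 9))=-43 / 10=-4.30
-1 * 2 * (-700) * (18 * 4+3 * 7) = 130200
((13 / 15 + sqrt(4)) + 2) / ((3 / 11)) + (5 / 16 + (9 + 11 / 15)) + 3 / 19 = 383699 / 13680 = 28.05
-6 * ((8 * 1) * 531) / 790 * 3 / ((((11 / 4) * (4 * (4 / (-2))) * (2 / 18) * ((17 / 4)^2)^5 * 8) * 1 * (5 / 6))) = 135300907008 / 43797467487254525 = 0.00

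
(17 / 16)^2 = 289 / 256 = 1.13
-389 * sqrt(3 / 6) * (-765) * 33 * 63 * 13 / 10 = 1608565959 * sqrt(2) / 4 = 568713948.80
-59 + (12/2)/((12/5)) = -113/2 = -56.50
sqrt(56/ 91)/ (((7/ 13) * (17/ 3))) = 6 * sqrt(26)/ 119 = 0.26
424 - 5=419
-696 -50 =-746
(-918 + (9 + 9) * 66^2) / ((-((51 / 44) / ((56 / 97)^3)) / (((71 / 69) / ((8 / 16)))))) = -9447311892480 / 356855143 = -26473.80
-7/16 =-0.44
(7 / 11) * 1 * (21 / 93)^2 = 343 / 10571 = 0.03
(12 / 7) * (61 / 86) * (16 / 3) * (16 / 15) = 31232 / 4515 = 6.92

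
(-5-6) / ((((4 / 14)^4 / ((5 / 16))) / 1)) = -132055 / 256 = -515.84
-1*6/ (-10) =3/ 5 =0.60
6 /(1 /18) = 108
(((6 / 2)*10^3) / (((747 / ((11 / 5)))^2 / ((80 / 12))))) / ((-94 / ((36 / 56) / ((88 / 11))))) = -3025 / 20398329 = -0.00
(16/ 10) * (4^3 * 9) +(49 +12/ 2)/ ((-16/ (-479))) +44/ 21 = 4318033/ 1680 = 2570.26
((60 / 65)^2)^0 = 1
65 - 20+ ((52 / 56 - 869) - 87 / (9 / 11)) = -39035 / 42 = -929.40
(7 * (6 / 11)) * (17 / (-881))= -714 / 9691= -0.07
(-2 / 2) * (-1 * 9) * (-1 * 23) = -207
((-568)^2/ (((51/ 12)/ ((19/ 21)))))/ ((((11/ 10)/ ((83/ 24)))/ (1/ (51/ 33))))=2543890240/ 18207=139720.45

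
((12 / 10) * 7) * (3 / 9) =14 / 5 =2.80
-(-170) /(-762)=-85 /381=-0.22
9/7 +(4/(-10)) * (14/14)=31/35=0.89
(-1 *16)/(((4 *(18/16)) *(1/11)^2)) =-3872/9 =-430.22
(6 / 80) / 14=3 / 560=0.01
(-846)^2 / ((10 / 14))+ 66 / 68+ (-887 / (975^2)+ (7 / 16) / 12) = 1036352082875069 / 1034280000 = 1002003.41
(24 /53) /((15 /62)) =496 /265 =1.87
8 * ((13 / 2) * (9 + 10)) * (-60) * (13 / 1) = -770640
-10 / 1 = -10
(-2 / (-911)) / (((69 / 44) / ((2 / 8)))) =0.00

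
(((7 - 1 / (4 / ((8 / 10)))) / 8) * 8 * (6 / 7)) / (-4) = -51 / 35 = -1.46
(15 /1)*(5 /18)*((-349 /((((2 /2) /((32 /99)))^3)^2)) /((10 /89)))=-41689368494080 /2824440448203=-14.76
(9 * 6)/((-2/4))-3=-111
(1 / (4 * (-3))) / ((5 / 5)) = -1 / 12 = -0.08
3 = 3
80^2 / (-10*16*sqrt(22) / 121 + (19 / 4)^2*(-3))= -147606835200 / 1548008059 + 2883584000*sqrt(22) / 1548008059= -86.62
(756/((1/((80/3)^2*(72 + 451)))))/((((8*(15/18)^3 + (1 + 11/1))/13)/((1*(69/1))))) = 6809530291200/449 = 15165991739.87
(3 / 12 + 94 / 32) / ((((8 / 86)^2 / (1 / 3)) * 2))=31433 / 512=61.39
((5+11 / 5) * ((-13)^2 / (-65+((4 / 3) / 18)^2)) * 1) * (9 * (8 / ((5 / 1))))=-319336992 / 1184525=-269.59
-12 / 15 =-4 / 5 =-0.80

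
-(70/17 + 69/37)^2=-14160169/395641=-35.79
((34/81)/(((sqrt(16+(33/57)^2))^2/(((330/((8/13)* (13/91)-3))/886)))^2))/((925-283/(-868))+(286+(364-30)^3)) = 3853729264737352/5580038573065160726479192863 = 0.00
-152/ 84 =-38/ 21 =-1.81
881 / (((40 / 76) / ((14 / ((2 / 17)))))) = 1991941 / 10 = 199194.10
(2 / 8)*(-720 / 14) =-90 / 7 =-12.86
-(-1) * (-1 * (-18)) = 18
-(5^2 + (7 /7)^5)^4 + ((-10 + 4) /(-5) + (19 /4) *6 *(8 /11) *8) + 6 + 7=-25123779 /55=-456795.98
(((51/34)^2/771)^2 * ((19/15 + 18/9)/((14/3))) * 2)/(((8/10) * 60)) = 21/84542720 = 0.00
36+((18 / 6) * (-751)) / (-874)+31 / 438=3698785 / 95703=38.65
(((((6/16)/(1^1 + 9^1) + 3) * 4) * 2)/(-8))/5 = -243/400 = -0.61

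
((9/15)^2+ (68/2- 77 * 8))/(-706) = 0.82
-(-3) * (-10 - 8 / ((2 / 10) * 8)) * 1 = -45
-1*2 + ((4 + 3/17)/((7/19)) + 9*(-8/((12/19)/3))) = -39587/119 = -332.66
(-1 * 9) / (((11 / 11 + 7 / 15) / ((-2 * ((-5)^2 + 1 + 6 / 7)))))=25380 / 77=329.61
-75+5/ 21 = -1570/ 21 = -74.76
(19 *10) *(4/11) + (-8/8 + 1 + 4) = 73.09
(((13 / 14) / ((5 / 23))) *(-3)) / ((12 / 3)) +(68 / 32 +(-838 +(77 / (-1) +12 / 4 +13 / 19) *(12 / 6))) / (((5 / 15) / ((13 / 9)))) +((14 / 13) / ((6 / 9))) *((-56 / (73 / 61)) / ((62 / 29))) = -504282729779 / 117381810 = -4296.09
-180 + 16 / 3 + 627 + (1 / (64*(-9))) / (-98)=25533313 / 56448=452.33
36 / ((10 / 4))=72 / 5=14.40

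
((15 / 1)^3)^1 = 3375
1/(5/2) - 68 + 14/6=-65.27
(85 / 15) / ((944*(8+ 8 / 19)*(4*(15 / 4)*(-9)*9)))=-323 / 550540800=-0.00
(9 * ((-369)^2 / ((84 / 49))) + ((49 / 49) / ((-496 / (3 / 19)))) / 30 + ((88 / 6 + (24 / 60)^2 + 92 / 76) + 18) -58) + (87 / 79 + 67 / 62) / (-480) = 53218158563791 / 74449600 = 714821.28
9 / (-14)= -9 / 14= -0.64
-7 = -7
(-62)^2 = 3844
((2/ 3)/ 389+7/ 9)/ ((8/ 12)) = 2729/ 2334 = 1.17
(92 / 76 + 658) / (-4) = -12525 / 76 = -164.80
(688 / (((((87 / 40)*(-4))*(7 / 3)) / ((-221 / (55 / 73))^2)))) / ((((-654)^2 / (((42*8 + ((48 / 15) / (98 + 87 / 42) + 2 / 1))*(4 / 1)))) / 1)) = -848036659732290496 / 91993058370675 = -9218.49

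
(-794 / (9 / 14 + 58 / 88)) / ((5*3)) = -244552 / 6015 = -40.66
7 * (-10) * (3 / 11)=-210 / 11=-19.09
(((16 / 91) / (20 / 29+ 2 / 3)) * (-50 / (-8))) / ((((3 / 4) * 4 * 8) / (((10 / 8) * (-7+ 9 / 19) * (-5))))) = 561875 / 408044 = 1.38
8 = 8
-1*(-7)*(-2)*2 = -28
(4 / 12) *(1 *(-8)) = -8 / 3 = -2.67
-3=-3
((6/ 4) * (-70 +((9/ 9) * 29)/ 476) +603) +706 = 1146295/ 952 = 1204.09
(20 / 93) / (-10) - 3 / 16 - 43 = -64295 / 1488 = -43.21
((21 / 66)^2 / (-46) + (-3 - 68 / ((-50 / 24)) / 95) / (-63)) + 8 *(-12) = -35518551561 / 370139000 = -95.96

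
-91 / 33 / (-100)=0.03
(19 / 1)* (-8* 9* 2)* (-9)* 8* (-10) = -1969920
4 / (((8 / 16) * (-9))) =-8 / 9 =-0.89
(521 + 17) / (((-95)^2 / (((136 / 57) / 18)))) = 36584 / 4629825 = 0.01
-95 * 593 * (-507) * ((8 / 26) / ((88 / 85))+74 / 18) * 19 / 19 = 125909578.56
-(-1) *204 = 204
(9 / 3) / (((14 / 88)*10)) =66 / 35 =1.89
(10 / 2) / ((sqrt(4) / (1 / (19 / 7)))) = 35 / 38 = 0.92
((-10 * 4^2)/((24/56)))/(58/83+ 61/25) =-2324000/19539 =-118.94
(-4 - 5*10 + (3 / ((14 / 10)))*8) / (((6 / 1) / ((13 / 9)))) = -559 / 63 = -8.87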